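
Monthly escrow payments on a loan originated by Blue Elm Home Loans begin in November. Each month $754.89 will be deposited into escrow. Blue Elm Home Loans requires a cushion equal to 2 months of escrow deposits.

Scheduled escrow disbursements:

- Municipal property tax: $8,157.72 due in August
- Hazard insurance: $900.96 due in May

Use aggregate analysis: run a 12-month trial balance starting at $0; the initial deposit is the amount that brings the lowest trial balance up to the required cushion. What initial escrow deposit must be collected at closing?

Cushion = 2 × $754.89 = $1,509.78
Trial balance (start $0, +$754.89 each month, − disbursements):
  Nov: +$754.89 → $754.89
  Dec: +$754.89 → $1,509.78
  Jan: +$754.89 → $2,264.67
  Feb: +$754.89 → $3,019.56
  Mar: +$754.89 → $3,774.45
  Apr: +$754.89 → $4,529.34
  May: +$754.89 − $900.96 → $4,383.27
  Jun: +$754.89 → $5,138.16
  Jul: +$754.89 → $5,893.05
  Aug: +$754.89 − $8,157.72 → -$1,509.78
  Sep: +$754.89 → -$754.89
  Oct: +$754.89 → $0.00
Lowest trial balance = -$1,509.78 (Aug)
Initial deposit = cushion − low point = $1,509.78 − (-$1,509.78) = $3,019.56

$3,019.56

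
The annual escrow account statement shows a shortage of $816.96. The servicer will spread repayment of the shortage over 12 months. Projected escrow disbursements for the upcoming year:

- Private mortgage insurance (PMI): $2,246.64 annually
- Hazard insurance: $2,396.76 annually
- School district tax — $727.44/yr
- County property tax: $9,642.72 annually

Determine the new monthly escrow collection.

$1,319.21

Private mortgage insurance (PMI) = $2,246.64 annually
Hazard insurance = $2,396.76 annually
School district tax = $727.44 annually
County property tax = $9,642.72 annually
Combined annual = $2,246.64 + $2,396.76 + $727.44 + $9,642.72 = $15,013.56
Base monthly escrow = $15,013.56 ÷ 12 = $1,251.13
Monthly shortage recovery: $816.96 / 12 = $68.08
New monthly escrow = $1,251.13 + $68.08 = $1,319.21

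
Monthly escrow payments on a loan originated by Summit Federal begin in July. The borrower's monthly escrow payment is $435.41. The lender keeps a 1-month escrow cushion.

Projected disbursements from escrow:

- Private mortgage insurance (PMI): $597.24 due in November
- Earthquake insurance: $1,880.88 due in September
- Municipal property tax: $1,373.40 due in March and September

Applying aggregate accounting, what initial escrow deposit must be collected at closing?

$2,383.46

Cushion = 1 × $435.41 = $435.41
Trial balance (start $0, +$435.41 each month, − disbursements):
  Jul: +$435.41 → $435.41
  Aug: +$435.41 → $870.82
  Sep: +$435.41 − $3,254.28 → -$1,948.05
  Oct: +$435.41 → -$1,512.64
  Nov: +$435.41 − $597.24 → -$1,674.47
  Dec: +$435.41 → -$1,239.06
  Jan: +$435.41 → -$803.65
  Feb: +$435.41 → -$368.24
  Mar: +$435.41 − $1,373.40 → -$1,306.23
  Apr: +$435.41 → -$870.82
  May: +$435.41 → -$435.41
  Jun: +$435.41 → $0.00
Lowest trial balance = -$1,948.05 (Sep)
Initial deposit = cushion − low point = $435.41 − (-$1,948.05) = $2,383.46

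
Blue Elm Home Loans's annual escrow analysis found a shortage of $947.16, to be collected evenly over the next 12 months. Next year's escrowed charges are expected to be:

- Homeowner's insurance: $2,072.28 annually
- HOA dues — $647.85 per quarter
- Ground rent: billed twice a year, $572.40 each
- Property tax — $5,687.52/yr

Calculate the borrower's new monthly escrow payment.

Homeowner's insurance: $2,072.28/yr
HOA dues: $647.85 × 4 = $2,591.40/yr
Ground rent: $572.40 × 2 = $1,144.80/yr
Property tax: $5,687.52/yr
Annual escrow total = $2,072.28 + $2,591.40 + $1,144.80 + $5,687.52 = $11,496.00
Monthly = $11,496.00 ÷ 12 = $958.00
Shortage spread = $947.16 ÷ 12 = $78.93/mo
New monthly escrow = $958.00 + $78.93 = $1,036.93

$1,036.93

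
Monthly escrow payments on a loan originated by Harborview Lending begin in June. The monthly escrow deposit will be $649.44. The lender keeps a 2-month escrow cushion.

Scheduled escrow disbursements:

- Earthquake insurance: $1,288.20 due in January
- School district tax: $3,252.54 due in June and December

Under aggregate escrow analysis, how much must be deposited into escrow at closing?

$3,901.98

Cushion = 2 × $649.44 = $1,298.88
Trial balance (start $0, +$649.44 each month, − disbursements):
  Jun: +$649.44 − $3,252.54 → -$2,603.10
  Jul: +$649.44 → -$1,953.66
  Aug: +$649.44 → -$1,304.22
  Sep: +$649.44 → -$654.78
  Oct: +$649.44 → -$5.34
  Nov: +$649.44 → $644.10
  Dec: +$649.44 − $3,252.54 → -$1,959.00
  Jan: +$649.44 − $1,288.20 → -$2,597.76
  Feb: +$649.44 → -$1,948.32
  Mar: +$649.44 → -$1,298.88
  Apr: +$649.44 → -$649.44
  May: +$649.44 → $0.00
Lowest trial balance = -$2,603.10 (Jun)
Initial deposit = cushion − low point = $1,298.88 − (-$2,603.10) = $3,901.98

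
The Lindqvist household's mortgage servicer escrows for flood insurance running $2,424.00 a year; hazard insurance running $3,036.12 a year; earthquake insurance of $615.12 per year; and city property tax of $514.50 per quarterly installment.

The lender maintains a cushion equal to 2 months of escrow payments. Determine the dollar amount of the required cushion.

Flood insurance = $2,424.00
Hazard insurance = $3,036.12
Earthquake insurance = $615.12
City property tax = $514.50 × 4 = $2,058.00
Total per year = $2,424.00 + $3,036.12 + $615.12 + $2,058.00 = $8,133.24
Per month = $8,133.24 / 12 = $677.77
Reserve = 2 × $677.77 = $1,355.54

$1,355.54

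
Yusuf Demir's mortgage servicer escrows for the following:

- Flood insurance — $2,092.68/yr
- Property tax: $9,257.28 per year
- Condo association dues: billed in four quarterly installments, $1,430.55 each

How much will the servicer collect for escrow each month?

$1,422.68

Flood insurance = $2,092.68
Property tax = $9,257.28
Condo association dues = $1,430.55 × 4 = $5,722.20
Combined annual = $2,092.68 + $9,257.28 + $5,722.20 = $17,072.16
Base monthly escrow = $17,072.16 ÷ 12 = $1,422.68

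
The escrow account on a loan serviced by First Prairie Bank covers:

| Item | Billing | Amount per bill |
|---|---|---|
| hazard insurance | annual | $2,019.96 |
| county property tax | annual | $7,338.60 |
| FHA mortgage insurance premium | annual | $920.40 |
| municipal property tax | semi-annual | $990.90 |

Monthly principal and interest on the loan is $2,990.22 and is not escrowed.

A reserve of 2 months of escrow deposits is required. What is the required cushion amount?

Hazard insurance: $2,019.96 annually
County property tax: $7,338.60 annually
FHA mortgage insurance premium: $920.40 annually
Municipal property tax: $990.90 × 2 = $1,981.80 annually
Total per year = $12,260.76
Monthly escrow = $12,260.76 ÷ 12 = $1,021.73
Reserve = 2 × $1,021.73 = $2,043.46

$2,043.46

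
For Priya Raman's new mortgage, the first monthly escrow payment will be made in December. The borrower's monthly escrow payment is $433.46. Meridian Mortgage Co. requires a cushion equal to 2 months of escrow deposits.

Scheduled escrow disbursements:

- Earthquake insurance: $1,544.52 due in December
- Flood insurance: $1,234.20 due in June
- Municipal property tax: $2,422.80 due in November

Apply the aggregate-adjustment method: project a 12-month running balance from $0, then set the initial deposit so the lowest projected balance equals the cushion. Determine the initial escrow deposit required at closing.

$1,977.98

Cushion = 2 × $433.46 = $866.92
Trial balance (start $0, +$433.46 each month, − disbursements):
  Dec: +$433.46 − $1,544.52 → -$1,111.06
  Jan: +$433.46 → -$677.60
  Feb: +$433.46 → -$244.14
  Mar: +$433.46 → $189.32
  Apr: +$433.46 → $622.78
  May: +$433.46 → $1,056.24
  Jun: +$433.46 − $1,234.20 → $255.50
  Jul: +$433.46 → $688.96
  Aug: +$433.46 → $1,122.42
  Sep: +$433.46 → $1,555.88
  Oct: +$433.46 → $1,989.34
  Nov: +$433.46 − $2,422.80 → $0.00
Lowest trial balance = -$1,111.06 (Dec)
Initial deposit = cushion − low point = $866.92 − (-$1,111.06) = $1,977.98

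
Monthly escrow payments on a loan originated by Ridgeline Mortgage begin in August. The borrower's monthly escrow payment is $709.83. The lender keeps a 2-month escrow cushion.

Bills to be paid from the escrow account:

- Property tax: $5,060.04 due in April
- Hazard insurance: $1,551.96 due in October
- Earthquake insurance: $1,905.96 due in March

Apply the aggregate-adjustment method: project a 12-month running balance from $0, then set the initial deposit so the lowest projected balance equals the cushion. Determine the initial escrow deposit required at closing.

Cushion = 2 × $709.83 = $1,419.66
Trial balance (start $0, +$709.83 each month, − disbursements):
  Aug: +$709.83 → $709.83
  Sep: +$709.83 → $1,419.66
  Oct: +$709.83 − $1,551.96 → $577.53
  Nov: +$709.83 → $1,287.36
  Dec: +$709.83 → $1,997.19
  Jan: +$709.83 → $2,707.02
  Feb: +$709.83 → $3,416.85
  Mar: +$709.83 − $1,905.96 → $2,220.72
  Apr: +$709.83 − $5,060.04 → -$2,129.49
  May: +$709.83 → -$1,419.66
  Jun: +$709.83 → -$709.83
  Jul: +$709.83 → $0.00
Lowest trial balance = -$2,129.49 (Apr)
Initial deposit = cushion − low point = $1,419.66 − (-$2,129.49) = $3,549.15

$3,549.15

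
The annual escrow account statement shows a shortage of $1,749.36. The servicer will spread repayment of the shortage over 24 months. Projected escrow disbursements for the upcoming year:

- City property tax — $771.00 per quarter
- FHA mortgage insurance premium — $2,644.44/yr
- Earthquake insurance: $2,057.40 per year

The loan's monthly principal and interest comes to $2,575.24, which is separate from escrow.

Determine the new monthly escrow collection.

City property tax = $771.00 × 4 = $3,084.00 per year
FHA mortgage insurance premium = $2,644.44 per year
Earthquake insurance = $2,057.40 per year
Total per year = $3,084.00 + $2,644.44 + $2,057.40 = $7,785.84
Monthly escrow = $7,785.84 ÷ 12 = $648.82
Shortage per month = $1,749.36 ÷ 24 = $72.89
Adjusted monthly = $648.82 + $72.89 = $721.71

$721.71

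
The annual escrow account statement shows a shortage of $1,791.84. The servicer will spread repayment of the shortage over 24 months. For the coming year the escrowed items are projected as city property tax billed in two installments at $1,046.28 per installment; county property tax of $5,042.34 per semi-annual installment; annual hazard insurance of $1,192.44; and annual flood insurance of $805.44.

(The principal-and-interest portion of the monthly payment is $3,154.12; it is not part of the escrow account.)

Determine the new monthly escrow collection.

City property tax — $1,046.28 × 2 = $2,092.56 annually
County property tax — $5,042.34 × 2 = $10,084.68 annually
Hazard insurance — $1,192.44 annually
Flood insurance — $805.44 annually
Yearly total = $14,175.12
Monthly = $14,175.12 ÷ 12 = $1,181.26
Monthly shortage recovery: $1,791.84 / 24 = $74.66
New monthly escrow = $1,181.26 + $74.66 = $1,255.92

$1,255.92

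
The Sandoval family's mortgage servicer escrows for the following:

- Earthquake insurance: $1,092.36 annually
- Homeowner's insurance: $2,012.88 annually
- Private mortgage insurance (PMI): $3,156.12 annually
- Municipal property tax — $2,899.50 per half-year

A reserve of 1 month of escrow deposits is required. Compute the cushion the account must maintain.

Earthquake insurance: $1,092.36 annually
Homeowner's insurance: $2,012.88 annually
Private mortgage insurance (PMI): $3,156.12 annually
Municipal property tax: $2,899.50 × 2 = $5,799.00 annually
Total annual escrow = $1,092.36 + $2,012.88 + $3,156.12 + $5,799.00 = $12,060.36
Per month = $12,060.36 ÷ 12 = $1,005.03
Cushion = 1 × $1,005.03 = $1,005.03

$1,005.03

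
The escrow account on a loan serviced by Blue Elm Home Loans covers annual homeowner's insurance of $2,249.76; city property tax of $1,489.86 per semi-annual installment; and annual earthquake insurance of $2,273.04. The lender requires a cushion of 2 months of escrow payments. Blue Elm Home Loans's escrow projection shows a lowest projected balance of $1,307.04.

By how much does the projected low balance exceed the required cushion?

Homeowner's insurance: $2,249.76 annually
City property tax: $1,489.86 × 2 = $2,979.72 annually
Earthquake insurance: $2,273.04 annually
Yearly total = $2,249.76 + $2,979.72 + $2,273.04 = $7,502.52
Base monthly escrow = $7,502.52 ÷ 12 = $625.21
Cushion = 2 × $625.21 = $1,250.42
Surplus = $1,307.04 − $1,250.42 = $56.62

$56.62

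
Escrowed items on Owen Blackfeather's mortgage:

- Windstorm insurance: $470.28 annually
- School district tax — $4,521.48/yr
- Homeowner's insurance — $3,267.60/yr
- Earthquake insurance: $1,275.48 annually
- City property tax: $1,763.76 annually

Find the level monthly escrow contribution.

Windstorm insurance: $470.28 per year
School district tax: $4,521.48 per year
Homeowner's insurance: $3,267.60 per year
Earthquake insurance: $1,275.48 per year
City property tax: $1,763.76 per year
Yearly total = $11,298.60
Base monthly escrow = $11,298.60 ÷ 12 = $941.55

$941.55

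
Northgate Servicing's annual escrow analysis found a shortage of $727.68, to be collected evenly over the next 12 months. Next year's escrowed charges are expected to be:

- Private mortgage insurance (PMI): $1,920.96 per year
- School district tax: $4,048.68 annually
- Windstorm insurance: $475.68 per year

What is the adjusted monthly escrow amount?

$597.75

Private mortgage insurance (PMI) = $1,920.96 annually
School district tax = $4,048.68 annually
Windstorm insurance = $475.68 annually
Total per year = $1,920.96 + $4,048.68 + $475.68 = $6,445.32
Monthly = $6,445.32 / 12 = $537.11
Shortage per month = $727.68 ÷ 12 = $60.64
New monthly escrow = $537.11 + $60.64 = $597.75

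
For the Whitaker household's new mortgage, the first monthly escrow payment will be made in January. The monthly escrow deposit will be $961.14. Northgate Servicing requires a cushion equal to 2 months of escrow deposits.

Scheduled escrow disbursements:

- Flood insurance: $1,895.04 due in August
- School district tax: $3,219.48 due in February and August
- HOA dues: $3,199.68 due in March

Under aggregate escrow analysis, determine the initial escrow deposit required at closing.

Cushion = 2 × $961.14 = $1,922.28
Trial balance (start $0, +$961.14 each month, − disbursements):
  Jan: +$961.14 → $961.14
  Feb: +$961.14 − $3,219.48 → -$1,297.20
  Mar: +$961.14 − $3,199.68 → -$3,535.74
  Apr: +$961.14 → -$2,574.60
  May: +$961.14 → -$1,613.46
  Jun: +$961.14 → -$652.32
  Jul: +$961.14 → $308.82
  Aug: +$961.14 − $5,114.52 → -$3,844.56
  Sep: +$961.14 → -$2,883.42
  Oct: +$961.14 → -$1,922.28
  Nov: +$961.14 → -$961.14
  Dec: +$961.14 → $0.00
Lowest trial balance = -$3,844.56 (Aug)
Initial deposit = cushion − low point = $1,922.28 − (-$3,844.56) = $5,766.84

$5,766.84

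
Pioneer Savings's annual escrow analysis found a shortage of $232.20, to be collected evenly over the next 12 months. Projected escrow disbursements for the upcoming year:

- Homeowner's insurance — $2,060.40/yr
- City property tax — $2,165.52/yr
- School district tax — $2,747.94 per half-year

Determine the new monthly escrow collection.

$829.50

Homeowner's insurance = $2,060.40 per year
City property tax = $2,165.52 per year
School district tax = $2,747.94 × 2 = $5,495.88 per year
Annual escrow total = $9,721.80
Monthly = $9,721.80 ÷ 12 = $810.15
Shortage per month = $232.20 / 12 = $19.35
New monthly escrow = $810.15 + $19.35 = $829.50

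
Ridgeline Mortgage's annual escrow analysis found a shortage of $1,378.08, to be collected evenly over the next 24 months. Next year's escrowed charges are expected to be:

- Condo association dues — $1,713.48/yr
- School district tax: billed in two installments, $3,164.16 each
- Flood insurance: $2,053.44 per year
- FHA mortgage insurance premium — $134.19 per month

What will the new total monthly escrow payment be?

$1,032.88

Condo association dues — $1,713.48 per year
School district tax — $3,164.16 × 2 = $6,328.32 per year
Flood insurance — $2,053.44 per year
FHA mortgage insurance premium — $134.19 × 12 = $1,610.28 per year
Total annual escrow = $1,713.48 + $6,328.32 + $2,053.44 + $1,610.28 = $11,705.52
Per month = $11,705.52 ÷ 12 = $975.46
Shortage spread = $1,378.08 / 24 = $57.42/mo
New monthly escrow = $975.46 + $57.42 = $1,032.88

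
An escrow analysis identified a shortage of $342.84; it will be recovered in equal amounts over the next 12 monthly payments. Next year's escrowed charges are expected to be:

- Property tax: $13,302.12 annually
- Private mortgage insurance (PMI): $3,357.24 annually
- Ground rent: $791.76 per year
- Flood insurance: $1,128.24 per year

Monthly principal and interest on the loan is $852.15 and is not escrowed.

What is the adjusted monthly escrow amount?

Property tax: $13,302.12/yr
Private mortgage insurance (PMI): $3,357.24/yr
Ground rent: $791.76/yr
Flood insurance: $1,128.24/yr
Total annual escrow = $13,302.12 + $3,357.24 + $791.76 + $1,128.24 = $18,579.36
Monthly escrow = $18,579.36 / 12 = $1,548.28
Shortage per month = $342.84 ÷ 12 = $28.57
Adjusted monthly = $1,548.28 + $28.57 = $1,576.85

$1,576.85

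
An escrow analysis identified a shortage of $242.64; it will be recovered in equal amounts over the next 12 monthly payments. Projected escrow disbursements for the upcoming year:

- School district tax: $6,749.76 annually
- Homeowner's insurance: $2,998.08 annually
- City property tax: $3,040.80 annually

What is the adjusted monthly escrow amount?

School district tax — $6,749.76
Homeowner's insurance — $2,998.08
City property tax — $3,040.80
Annual escrow total = $6,749.76 + $2,998.08 + $3,040.80 = $12,788.64
Base monthly escrow = $12,788.64 / 12 = $1,065.72
Monthly shortage recovery: $242.64 / 12 = $20.22
New monthly escrow = $1,065.72 + $20.22 = $1,085.94

$1,085.94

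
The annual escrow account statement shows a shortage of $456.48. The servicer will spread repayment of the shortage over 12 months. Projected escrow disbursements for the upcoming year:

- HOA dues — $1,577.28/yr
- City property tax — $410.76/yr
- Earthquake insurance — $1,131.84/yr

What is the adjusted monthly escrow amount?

$298.03

HOA dues — $1,577.28 annually
City property tax — $410.76 annually
Earthquake insurance — $1,131.84 annually
Combined annual = $3,119.88
Monthly escrow = $3,119.88 / 12 = $259.99
Shortage per month = $456.48 / 12 = $38.04
Adjusted monthly = $259.99 + $38.04 = $298.03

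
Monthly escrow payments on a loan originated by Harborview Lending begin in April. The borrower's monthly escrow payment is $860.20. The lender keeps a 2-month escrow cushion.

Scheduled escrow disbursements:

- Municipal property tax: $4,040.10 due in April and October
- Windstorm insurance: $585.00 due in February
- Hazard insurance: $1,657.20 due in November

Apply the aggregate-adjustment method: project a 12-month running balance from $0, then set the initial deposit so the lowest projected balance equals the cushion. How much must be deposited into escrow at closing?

$4,900.30

Cushion = 2 × $860.20 = $1,720.40
Trial balance (start $0, +$860.20 each month, − disbursements):
  Apr: +$860.20 − $4,040.10 → -$3,179.90
  May: +$860.20 → -$2,319.70
  Jun: +$860.20 → -$1,459.50
  Jul: +$860.20 → -$599.30
  Aug: +$860.20 → $260.90
  Sep: +$860.20 → $1,121.10
  Oct: +$860.20 − $4,040.10 → -$2,058.80
  Nov: +$860.20 − $1,657.20 → -$2,855.80
  Dec: +$860.20 → -$1,995.60
  Jan: +$860.20 → -$1,135.40
  Feb: +$860.20 − $585.00 → -$860.20
  Mar: +$860.20 → $0.00
Lowest trial balance = -$3,179.90 (Apr)
Initial deposit = cushion − low point = $1,720.40 − (-$3,179.90) = $4,900.30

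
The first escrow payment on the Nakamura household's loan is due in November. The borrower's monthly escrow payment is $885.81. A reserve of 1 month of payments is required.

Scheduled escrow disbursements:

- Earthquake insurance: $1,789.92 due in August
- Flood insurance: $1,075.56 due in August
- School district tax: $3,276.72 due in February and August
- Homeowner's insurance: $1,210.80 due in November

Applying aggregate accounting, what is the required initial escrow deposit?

$2,657.43

Cushion = 1 × $885.81 = $885.81
Trial balance (start $0, +$885.81 each month, − disbursements):
  Nov: +$885.81 − $1,210.80 → -$324.99
  Dec: +$885.81 → $560.82
  Jan: +$885.81 → $1,446.63
  Feb: +$885.81 − $3,276.72 → -$944.28
  Mar: +$885.81 → -$58.47
  Apr: +$885.81 → $827.34
  May: +$885.81 → $1,713.15
  Jun: +$885.81 → $2,598.96
  Jul: +$885.81 → $3,484.77
  Aug: +$885.81 − $6,142.20 → -$1,771.62
  Sep: +$885.81 → -$885.81
  Oct: +$885.81 → $0.00
Lowest trial balance = -$1,771.62 (Aug)
Initial deposit = cushion − low point = $885.81 − (-$1,771.62) = $2,657.43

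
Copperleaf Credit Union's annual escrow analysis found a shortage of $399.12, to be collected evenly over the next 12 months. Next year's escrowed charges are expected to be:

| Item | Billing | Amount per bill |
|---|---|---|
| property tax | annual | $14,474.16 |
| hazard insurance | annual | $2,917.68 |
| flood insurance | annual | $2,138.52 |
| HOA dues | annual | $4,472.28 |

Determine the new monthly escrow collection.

$2,033.48

Property tax = $14,474.16
Hazard insurance = $2,917.68
Flood insurance = $2,138.52
HOA dues = $4,472.28
Combined annual = $14,474.16 + $2,917.68 + $2,138.52 + $4,472.28 = $24,002.64
Monthly escrow = $24,002.64 / 12 = $2,000.22
Shortage per month = $399.12 ÷ 12 = $33.26
New monthly escrow = $2,000.22 + $33.26 = $2,033.48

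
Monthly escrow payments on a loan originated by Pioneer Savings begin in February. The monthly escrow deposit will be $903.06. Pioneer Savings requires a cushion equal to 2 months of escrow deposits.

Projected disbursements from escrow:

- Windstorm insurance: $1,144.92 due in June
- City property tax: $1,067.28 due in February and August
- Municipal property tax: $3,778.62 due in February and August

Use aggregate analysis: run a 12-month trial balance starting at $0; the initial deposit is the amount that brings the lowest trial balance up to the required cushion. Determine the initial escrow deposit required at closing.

$6,321.42

Cushion = 2 × $903.06 = $1,806.12
Trial balance (start $0, +$903.06 each month, − disbursements):
  Feb: +$903.06 − $4,845.90 → -$3,942.84
  Mar: +$903.06 → -$3,039.78
  Apr: +$903.06 → -$2,136.72
  May: +$903.06 → -$1,233.66
  Jun: +$903.06 − $1,144.92 → -$1,475.52
  Jul: +$903.06 → -$572.46
  Aug: +$903.06 − $4,845.90 → -$4,515.30
  Sep: +$903.06 → -$3,612.24
  Oct: +$903.06 → -$2,709.18
  Nov: +$903.06 → -$1,806.12
  Dec: +$903.06 → -$903.06
  Jan: +$903.06 → $0.00
Lowest trial balance = -$4,515.30 (Aug)
Initial deposit = cushion − low point = $1,806.12 − (-$4,515.30) = $6,321.42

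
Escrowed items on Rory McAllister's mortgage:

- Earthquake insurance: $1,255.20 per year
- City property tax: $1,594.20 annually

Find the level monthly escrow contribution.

Earthquake insurance = $1,255.20 annually
City property tax = $1,594.20 annually
Total annual escrow = $1,255.20 + $1,594.20 = $2,849.40
Monthly escrow = $2,849.40 ÷ 12 = $237.45

$237.45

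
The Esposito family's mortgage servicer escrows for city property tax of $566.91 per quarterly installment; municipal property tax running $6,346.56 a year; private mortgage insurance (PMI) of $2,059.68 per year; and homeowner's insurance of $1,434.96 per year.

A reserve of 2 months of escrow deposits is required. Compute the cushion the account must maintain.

City property tax — $566.91 × 4 = $2,267.64/yr
Municipal property tax — $6,346.56/yr
Private mortgage insurance (PMI) — $2,059.68/yr
Homeowner's insurance — $1,434.96/yr
Yearly total = $2,267.64 + $6,346.56 + $2,059.68 + $1,434.96 = $12,108.84
Monthly = $12,108.84 ÷ 12 = $1,009.07
Required cushion = 2 × $1,009.07 = $2,018.14

$2,018.14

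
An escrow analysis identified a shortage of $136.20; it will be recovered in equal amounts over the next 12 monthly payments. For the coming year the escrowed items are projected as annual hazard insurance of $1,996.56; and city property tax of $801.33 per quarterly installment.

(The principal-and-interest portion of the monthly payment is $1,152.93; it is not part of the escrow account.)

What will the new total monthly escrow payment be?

$444.84

Hazard insurance: $1,996.56 annually
City property tax: $801.33 × 4 = $3,205.32 annually
Combined annual = $1,996.56 + $3,205.32 = $5,201.88
Monthly = $5,201.88 / 12 = $433.49
Shortage spread = $136.20 / 12 = $11.35/mo
New monthly escrow = $433.49 + $11.35 = $444.84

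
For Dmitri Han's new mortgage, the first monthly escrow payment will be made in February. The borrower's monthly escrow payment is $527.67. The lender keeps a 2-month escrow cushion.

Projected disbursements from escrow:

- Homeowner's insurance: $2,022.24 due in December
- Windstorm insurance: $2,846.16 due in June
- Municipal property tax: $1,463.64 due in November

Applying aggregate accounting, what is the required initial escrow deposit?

$1,583.01

Cushion = 2 × $527.67 = $1,055.34
Trial balance (start $0, +$527.67 each month, − disbursements):
  Feb: +$527.67 → $527.67
  Mar: +$527.67 → $1,055.34
  Apr: +$527.67 → $1,583.01
  May: +$527.67 → $2,110.68
  Jun: +$527.67 − $2,846.16 → -$207.81
  Jul: +$527.67 → $319.86
  Aug: +$527.67 → $847.53
  Sep: +$527.67 → $1,375.20
  Oct: +$527.67 → $1,902.87
  Nov: +$527.67 − $1,463.64 → $966.90
  Dec: +$527.67 − $2,022.24 → -$527.67
  Jan: +$527.67 → $0.00
Lowest trial balance = -$527.67 (Dec)
Initial deposit = cushion − low point = $1,055.34 − (-$527.67) = $1,583.01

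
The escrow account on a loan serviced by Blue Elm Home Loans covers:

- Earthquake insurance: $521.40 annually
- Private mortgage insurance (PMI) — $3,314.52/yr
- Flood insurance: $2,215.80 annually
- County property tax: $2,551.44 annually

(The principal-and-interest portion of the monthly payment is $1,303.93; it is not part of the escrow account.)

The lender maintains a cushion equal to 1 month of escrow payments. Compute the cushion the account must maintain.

$716.93

Earthquake insurance = $521.40 annually
Private mortgage insurance (PMI) = $3,314.52 annually
Flood insurance = $2,215.80 annually
County property tax = $2,551.44 annually
Total annual escrow = $8,603.16
Monthly = $8,603.16 ÷ 12 = $716.93
Reserve = 1 × $716.93 = $716.93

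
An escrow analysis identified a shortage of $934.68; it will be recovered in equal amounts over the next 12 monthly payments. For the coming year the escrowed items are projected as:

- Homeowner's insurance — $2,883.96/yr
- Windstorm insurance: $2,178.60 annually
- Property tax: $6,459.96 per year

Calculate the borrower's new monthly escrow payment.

Homeowner's insurance: $2,883.96 annually
Windstorm insurance: $2,178.60 annually
Property tax: $6,459.96 annually
Total per year = $2,883.96 + $2,178.60 + $6,459.96 = $11,522.52
Monthly = $11,522.52 / 12 = $960.21
Monthly shortage recovery: $934.68 ÷ 12 = $77.89
Adjusted monthly = $960.21 + $77.89 = $1,038.10

$1,038.10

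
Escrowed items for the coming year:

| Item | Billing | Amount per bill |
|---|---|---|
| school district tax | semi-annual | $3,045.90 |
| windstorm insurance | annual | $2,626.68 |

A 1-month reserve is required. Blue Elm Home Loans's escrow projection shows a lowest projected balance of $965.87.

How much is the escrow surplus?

$239.33

School district tax = $3,045.90 × 2 = $6,091.80/yr
Windstorm insurance = $2,626.68/yr
Annual escrow total = $8,718.48
Monthly escrow = $8,718.48 / 12 = $726.54
Required reserve = 1 × $726.54 = $726.54
Excess over cushion: $965.87 − $726.54 = $239.33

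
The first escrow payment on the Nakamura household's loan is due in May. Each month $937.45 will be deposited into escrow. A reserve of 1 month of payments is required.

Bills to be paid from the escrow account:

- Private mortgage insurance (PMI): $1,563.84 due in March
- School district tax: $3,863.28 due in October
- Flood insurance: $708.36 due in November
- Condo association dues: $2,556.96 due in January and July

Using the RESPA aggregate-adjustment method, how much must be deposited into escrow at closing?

Cushion = 1 × $937.45 = $937.45
Trial balance (start $0, +$937.45 each month, − disbursements):
  May: +$937.45 → $937.45
  Jun: +$937.45 → $1,874.90
  Jul: +$937.45 − $2,556.96 → $255.39
  Aug: +$937.45 → $1,192.84
  Sep: +$937.45 → $2,130.29
  Oct: +$937.45 − $3,863.28 → -$795.54
  Nov: +$937.45 − $708.36 → -$566.45
  Dec: +$937.45 → $371.00
  Jan: +$937.45 − $2,556.96 → -$1,248.51
  Feb: +$937.45 → -$311.06
  Mar: +$937.45 − $1,563.84 → -$937.45
  Apr: +$937.45 → $0.00
Lowest trial balance = -$1,248.51 (Jan)
Initial deposit = cushion − low point = $937.45 − (-$1,248.51) = $2,185.96

$2,185.96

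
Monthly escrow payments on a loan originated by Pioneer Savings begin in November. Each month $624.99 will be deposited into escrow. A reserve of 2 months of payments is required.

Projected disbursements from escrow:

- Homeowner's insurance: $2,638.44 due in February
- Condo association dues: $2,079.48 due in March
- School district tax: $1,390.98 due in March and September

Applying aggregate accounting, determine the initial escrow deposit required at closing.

$4,233.93

Cushion = 2 × $624.99 = $1,249.98
Trial balance (start $0, +$624.99 each month, − disbursements):
  Nov: +$624.99 → $624.99
  Dec: +$624.99 → $1,249.98
  Jan: +$624.99 → $1,874.97
  Feb: +$624.99 − $2,638.44 → -$138.48
  Mar: +$624.99 − $3,470.46 → -$2,983.95
  Apr: +$624.99 → -$2,358.96
  May: +$624.99 → -$1,733.97
  Jun: +$624.99 → -$1,108.98
  Jul: +$624.99 → -$483.99
  Aug: +$624.99 → $141.00
  Sep: +$624.99 − $1,390.98 → -$624.99
  Oct: +$624.99 → $0.00
Lowest trial balance = -$2,983.95 (Mar)
Initial deposit = cushion − low point = $1,249.98 − (-$2,983.95) = $4,233.93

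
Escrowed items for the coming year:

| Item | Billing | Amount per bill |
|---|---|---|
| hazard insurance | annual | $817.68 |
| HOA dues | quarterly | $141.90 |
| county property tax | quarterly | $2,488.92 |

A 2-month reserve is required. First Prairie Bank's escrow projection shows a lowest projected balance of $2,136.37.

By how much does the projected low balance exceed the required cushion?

$246.21

Hazard insurance: $817.68
HOA dues: $141.90 × 4 = $567.60
County property tax: $2,488.92 × 4 = $9,955.68
Total annual escrow = $817.68 + $567.60 + $9,955.68 = $11,340.96
Monthly escrow = $11,340.96 ÷ 12 = $945.08
Required reserve = 2 × $945.08 = $1,890.16
Surplus = $2,136.37 − $1,890.16 = $246.21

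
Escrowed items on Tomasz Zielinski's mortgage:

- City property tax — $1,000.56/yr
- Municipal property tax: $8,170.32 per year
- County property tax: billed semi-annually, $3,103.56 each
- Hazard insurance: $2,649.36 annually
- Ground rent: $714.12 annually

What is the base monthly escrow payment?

City property tax: $1,000.56 per year
Municipal property tax: $8,170.32 per year
County property tax: $3,103.56 × 2 = $6,207.12 per year
Hazard insurance: $2,649.36 per year
Ground rent: $714.12 per year
Yearly total = $18,741.48
Base monthly escrow = $18,741.48 / 12 = $1,561.79

$1,561.79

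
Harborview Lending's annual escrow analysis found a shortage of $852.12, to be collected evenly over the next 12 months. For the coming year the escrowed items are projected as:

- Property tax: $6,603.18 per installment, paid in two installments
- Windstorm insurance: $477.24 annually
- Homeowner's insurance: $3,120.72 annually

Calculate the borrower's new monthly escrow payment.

Property tax: $6,603.18 × 2 = $13,206.36/yr
Windstorm insurance: $477.24/yr
Homeowner's insurance: $3,120.72/yr
Total annual escrow = $13,206.36 + $477.24 + $3,120.72 = $16,804.32
Monthly escrow = $16,804.32 / 12 = $1,400.36
Shortage spread = $852.12 ÷ 12 = $71.01/mo
Adjusted monthly = $1,400.36 + $71.01 = $1,471.37

$1,471.37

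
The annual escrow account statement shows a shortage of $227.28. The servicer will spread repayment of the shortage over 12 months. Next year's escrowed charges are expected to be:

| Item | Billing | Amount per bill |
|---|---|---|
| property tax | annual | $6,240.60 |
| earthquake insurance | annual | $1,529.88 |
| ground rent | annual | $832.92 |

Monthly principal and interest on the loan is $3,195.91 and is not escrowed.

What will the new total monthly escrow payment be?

$735.89

Property tax — $6,240.60/yr
Earthquake insurance — $1,529.88/yr
Ground rent — $832.92/yr
Total per year = $8,603.40
Base monthly escrow = $8,603.40 / 12 = $716.95
Shortage spread = $227.28 ÷ 12 = $18.94/mo
Adjusted monthly = $716.95 + $18.94 = $735.89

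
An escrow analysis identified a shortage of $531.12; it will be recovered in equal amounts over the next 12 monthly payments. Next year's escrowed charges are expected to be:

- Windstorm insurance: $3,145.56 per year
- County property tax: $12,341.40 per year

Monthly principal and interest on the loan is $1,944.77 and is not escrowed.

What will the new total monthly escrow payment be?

$1,334.84

Windstorm insurance: $3,145.56 per year
County property tax: $12,341.40 per year
Total per year = $3,145.56 + $12,341.40 = $15,486.96
Monthly = $15,486.96 / 12 = $1,290.58
Shortage spread = $531.12 ÷ 12 = $44.26/mo
New monthly escrow = $1,290.58 + $44.26 = $1,334.84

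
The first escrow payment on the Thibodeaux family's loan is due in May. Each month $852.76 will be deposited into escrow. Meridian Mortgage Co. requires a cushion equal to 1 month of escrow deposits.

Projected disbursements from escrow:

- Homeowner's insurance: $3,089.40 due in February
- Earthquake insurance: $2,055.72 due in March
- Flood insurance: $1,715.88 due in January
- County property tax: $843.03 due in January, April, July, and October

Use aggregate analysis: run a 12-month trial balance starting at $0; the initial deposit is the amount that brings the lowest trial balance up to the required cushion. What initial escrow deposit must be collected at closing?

$862.49

Cushion = 1 × $852.76 = $852.76
Trial balance (start $0, +$852.76 each month, − disbursements):
  May: +$852.76 → $852.76
  Jun: +$852.76 → $1,705.52
  Jul: +$852.76 − $843.03 → $1,715.25
  Aug: +$852.76 → $2,568.01
  Sep: +$852.76 → $3,420.77
  Oct: +$852.76 − $843.03 → $3,430.50
  Nov: +$852.76 → $4,283.26
  Dec: +$852.76 → $5,136.02
  Jan: +$852.76 − $2,558.91 → $3,429.87
  Feb: +$852.76 − $3,089.40 → $1,193.23
  Mar: +$852.76 − $2,055.72 → -$9.73
  Apr: +$852.76 − $843.03 → $0.00
Lowest trial balance = -$9.73 (Mar)
Initial deposit = cushion − low point = $852.76 − (-$9.73) = $862.49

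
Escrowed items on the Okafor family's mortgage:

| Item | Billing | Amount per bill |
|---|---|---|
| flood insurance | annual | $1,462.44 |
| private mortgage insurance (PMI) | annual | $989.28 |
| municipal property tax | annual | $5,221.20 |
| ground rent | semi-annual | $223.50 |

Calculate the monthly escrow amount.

Flood insurance: $1,462.44/yr
Private mortgage insurance (PMI): $989.28/yr
Municipal property tax: $5,221.20/yr
Ground rent: $223.50 × 2 = $447.00/yr
Yearly total = $1,462.44 + $989.28 + $5,221.20 + $447.00 = $8,119.92
Per month = $8,119.92 ÷ 12 = $676.66

$676.66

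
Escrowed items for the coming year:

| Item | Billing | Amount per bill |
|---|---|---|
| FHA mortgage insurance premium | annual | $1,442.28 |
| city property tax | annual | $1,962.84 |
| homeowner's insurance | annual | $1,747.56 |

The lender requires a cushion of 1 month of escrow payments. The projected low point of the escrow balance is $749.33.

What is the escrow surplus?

$319.94

FHA mortgage insurance premium — $1,442.28/yr
City property tax — $1,962.84/yr
Homeowner's insurance — $1,747.56/yr
Total per year = $1,442.28 + $1,962.84 + $1,747.56 = $5,152.68
Monthly = $5,152.68 / 12 = $429.39
Cushion = 1 × $429.39 = $429.39
Excess over cushion: $749.33 − $429.39 = $319.94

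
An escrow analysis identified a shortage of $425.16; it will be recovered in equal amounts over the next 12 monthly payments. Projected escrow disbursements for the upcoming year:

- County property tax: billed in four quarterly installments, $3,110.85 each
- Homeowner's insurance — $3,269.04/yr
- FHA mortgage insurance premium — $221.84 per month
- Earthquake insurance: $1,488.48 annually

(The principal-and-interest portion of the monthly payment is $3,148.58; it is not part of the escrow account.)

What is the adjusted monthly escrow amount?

$1,690.68

County property tax: $3,110.85 × 4 = $12,443.40/yr
Homeowner's insurance: $3,269.04/yr
FHA mortgage insurance premium: $221.84 × 12 = $2,662.08/yr
Earthquake insurance: $1,488.48/yr
Combined annual = $19,863.00
Monthly = $19,863.00 ÷ 12 = $1,655.25
Shortage per month = $425.16 ÷ 12 = $35.43
Adjusted monthly = $1,655.25 + $35.43 = $1,690.68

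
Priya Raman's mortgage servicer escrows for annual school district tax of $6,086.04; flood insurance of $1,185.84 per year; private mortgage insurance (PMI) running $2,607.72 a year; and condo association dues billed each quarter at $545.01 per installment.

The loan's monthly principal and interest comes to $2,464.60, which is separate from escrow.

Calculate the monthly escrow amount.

$1,004.97

School district tax = $6,086.04 per year
Flood insurance = $1,185.84 per year
Private mortgage insurance (PMI) = $2,607.72 per year
Condo association dues = $545.01 × 4 = $2,180.04 per year
Combined annual = $12,059.64
Base monthly escrow = $12,059.64 / 12 = $1,004.97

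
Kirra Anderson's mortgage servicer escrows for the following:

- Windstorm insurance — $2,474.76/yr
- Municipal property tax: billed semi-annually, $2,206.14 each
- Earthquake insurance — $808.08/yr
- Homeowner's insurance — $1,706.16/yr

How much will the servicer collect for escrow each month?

Windstorm insurance: $2,474.76 annually
Municipal property tax: $2,206.14 × 2 = $4,412.28 annually
Earthquake insurance: $808.08 annually
Homeowner's insurance: $1,706.16 annually
Total per year = $2,474.76 + $4,412.28 + $808.08 + $1,706.16 = $9,401.28
Per month = $9,401.28 / 12 = $783.44

$783.44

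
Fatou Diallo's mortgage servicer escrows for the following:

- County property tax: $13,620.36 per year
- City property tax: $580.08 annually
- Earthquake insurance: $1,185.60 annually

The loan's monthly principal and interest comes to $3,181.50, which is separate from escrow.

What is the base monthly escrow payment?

$1,282.17

County property tax — $13,620.36
City property tax — $580.08
Earthquake insurance — $1,185.60
Total annual escrow = $13,620.36 + $580.08 + $1,185.60 = $15,386.04
Per month = $15,386.04 ÷ 12 = $1,282.17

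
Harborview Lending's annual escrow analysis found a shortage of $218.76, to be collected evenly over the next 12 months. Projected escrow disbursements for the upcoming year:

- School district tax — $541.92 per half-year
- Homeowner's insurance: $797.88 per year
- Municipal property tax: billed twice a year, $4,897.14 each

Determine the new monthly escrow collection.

School district tax: $541.92 × 2 = $1,083.84
Homeowner's insurance: $797.88
Municipal property tax: $4,897.14 × 2 = $9,794.28
Combined annual = $1,083.84 + $797.88 + $9,794.28 = $11,676.00
Monthly = $11,676.00 ÷ 12 = $973.00
Shortage spread = $218.76 / 12 = $18.23/mo
New monthly escrow = $973.00 + $18.23 = $991.23

$991.23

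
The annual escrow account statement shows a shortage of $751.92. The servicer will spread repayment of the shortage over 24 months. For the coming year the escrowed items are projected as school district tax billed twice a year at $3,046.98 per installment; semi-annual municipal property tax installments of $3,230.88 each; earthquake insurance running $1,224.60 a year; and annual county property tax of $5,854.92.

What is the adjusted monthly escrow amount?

$1,667.60

School district tax — $3,046.98 × 2 = $6,093.96/yr
Municipal property tax — $3,230.88 × 2 = $6,461.76/yr
Earthquake insurance — $1,224.60/yr
County property tax — $5,854.92/yr
Combined annual = $6,093.96 + $6,461.76 + $1,224.60 + $5,854.92 = $19,635.24
Base monthly escrow = $19,635.24 ÷ 12 = $1,636.27
Shortage spread = $751.92 ÷ 24 = $31.33/mo
Adjusted monthly = $1,636.27 + $31.33 = $1,667.60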